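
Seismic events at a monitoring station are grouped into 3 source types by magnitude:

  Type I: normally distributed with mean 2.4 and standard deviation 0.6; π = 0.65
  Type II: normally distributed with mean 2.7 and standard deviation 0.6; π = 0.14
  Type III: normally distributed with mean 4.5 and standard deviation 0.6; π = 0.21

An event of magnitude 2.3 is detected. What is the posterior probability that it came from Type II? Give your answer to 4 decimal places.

0.1488

Posterior ∝ prior × likelihood, so P(k | x) ∝ P(Z=k) f_k(x); normalise over all components.
Evaluate each component's likelihood at the observed value:
  p_I = 0.655733
  p_II = 0.532413
  p_III = 0.000800451
Multiply by the mixture weights:
  P(Z=I)·p_I = 0.65 × 0.655733 = 0.426226
  P(Z=II)·p_II = 0.14 × 0.532413 = 0.0745379
  P(Z=III)·p_III = 0.21 × 0.000800451 = 0.000168095
Marginal: 0.426226 + 0.0745379 + 0.000168095 = 0.500932
P(Type II | data) ≈ 0.1488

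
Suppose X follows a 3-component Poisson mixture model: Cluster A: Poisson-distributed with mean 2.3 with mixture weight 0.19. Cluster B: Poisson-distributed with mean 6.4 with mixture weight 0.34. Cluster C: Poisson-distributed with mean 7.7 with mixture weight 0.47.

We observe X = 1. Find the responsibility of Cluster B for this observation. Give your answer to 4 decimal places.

0.0737

Apply Bayes' rule: the posterior for each component is proportional to its prior times its likelihood at x.
Evaluate each component's likelihood at the observed value:
  f_A = e^(−2.3)·2.3^1/1! = 0.230595
  f_B = e^(−6.4)·6.4^1/1! = 0.010634
  f_C = e^(−7.7)·7.7^1/1! = 0.00348677
Weight by the priors:
  π_A·f_A = 0.19 × 0.230595 = 0.0438131
  π_B·f_B = 0.34 × 0.010634 = 0.00361555
  π_C·f_C = 0.47 × 0.00348677 = 0.00163878
Denominator: 0.0438131 + 0.00361555 + 0.00163878 = 0.0490674
So the posterior for Cluster B is 0.00361555 / 0.0490674 ≈ 0.0737.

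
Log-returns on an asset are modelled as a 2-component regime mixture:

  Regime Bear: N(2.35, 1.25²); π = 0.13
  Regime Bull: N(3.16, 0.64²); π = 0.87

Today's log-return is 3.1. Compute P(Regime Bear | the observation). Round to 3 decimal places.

0.060

P(component k | x) = π_k·f_k(x) / marginal(x), where marginal(x) = Σ_j π_j·f_j(x).
Normal densities:
  L_Bear = (1/(1.25·√(2π)))·exp(−(3.1−2.35)²/(2·1.25²)) = 0.319154·exp(-0.18000) = 0.26658
  L_Bull = (1/(0.64·√(2π)))·exp(−(3.1−3.16)²/(2·0.64²)) = 0.623347·exp(-0.00439) = 0.620614
Weight by the priors:
  π_Bear·L_Bear = 0.13 × 0.26658 = 0.0346554
  π_Bull·L_Bull = 0.87 × 0.620614 = 0.539934
Marginal: 0.0346554 + 0.539934 = 0.57459
Responsibility of Regime Bear: 0.0346554 / 0.57459 ≈ 0.060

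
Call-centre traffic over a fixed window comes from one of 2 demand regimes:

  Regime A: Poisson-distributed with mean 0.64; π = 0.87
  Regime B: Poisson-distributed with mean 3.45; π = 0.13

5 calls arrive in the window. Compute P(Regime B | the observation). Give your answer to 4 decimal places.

0.9762

The responsibility of component k is π_k f_k(x) divided by Σ_j π_j f_j(x).
Component likelihoods at x = 5 calls:
  f_A = e^(−0.64)·0.64^5/5! = 0.000471813
  f_B = e^(−3.45)·3.45^5/5! = 0.1293
Unnormalised posteriors:
  π_A·f_A = 0.87 × 0.000471813 = 0.000410478
  π_B·f_B = 0.13 × 0.1293 = 0.016809
Evidence: 0.000410478 + 0.016809 = 0.0172195
P(Regime B | data) ≈ 0.9762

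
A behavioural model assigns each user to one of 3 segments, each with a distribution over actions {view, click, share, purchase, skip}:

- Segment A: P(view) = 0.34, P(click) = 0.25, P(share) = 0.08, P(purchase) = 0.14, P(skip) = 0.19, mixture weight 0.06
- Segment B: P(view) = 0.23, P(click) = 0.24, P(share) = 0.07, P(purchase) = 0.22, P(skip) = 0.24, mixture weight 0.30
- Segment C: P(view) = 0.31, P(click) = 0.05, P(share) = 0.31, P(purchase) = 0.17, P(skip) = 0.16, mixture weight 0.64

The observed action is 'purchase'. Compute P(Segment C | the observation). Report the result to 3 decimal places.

Posterior ∝ prior × likelihood, so P(k | x) ∝ w_k f_k(x); normalise over all components.
Component likelihoods at x = 'purchase':
  L_A = P(purchase | comp) = 0.14
  L_B = P(purchase | comp) = 0.22
  L_C = P(purchase | comp) = 0.17
Unnormalised posteriors:
  w_A·L_A = 0.06 × 0.14 = 0.0084
  w_B·L_B = 0.30 × 0.22 = 0.066
  w_C·L_C = 0.64 × 0.17 = 0.1088
Evidence: 0.0084 + 0.066 + 0.1088 = 0.1832
P(Segment C | data) = 0.1088 / 0.1832 ≈ 0.594

0.594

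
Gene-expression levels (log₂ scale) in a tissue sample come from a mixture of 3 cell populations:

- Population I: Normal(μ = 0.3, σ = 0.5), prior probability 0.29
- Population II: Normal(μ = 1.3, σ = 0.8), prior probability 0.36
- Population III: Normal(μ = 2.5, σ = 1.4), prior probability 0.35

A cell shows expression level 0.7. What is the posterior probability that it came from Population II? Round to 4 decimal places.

Apply Bayes' rule: the posterior for each component is proportional to its prior times its likelihood at x.
Normal densities:
  p_I = 0.579383
  p_II = 0.376422
  p_III = 0.124688
Multiply by the mixture weights:
  w_I·p_I = 0.29 × 0.579383 = 0.168021
  w_II·p_II = 0.36 × 0.376422 = 0.135512
  w_III·p_III = 0.35 × 0.124688 = 0.0436408
Normaliser: 0.168021 + 0.135512 + 0.0436408 = 0.347174
P(Population II | the observation) = 0.135512 / 0.347174 ≈ 0.3903

0.3903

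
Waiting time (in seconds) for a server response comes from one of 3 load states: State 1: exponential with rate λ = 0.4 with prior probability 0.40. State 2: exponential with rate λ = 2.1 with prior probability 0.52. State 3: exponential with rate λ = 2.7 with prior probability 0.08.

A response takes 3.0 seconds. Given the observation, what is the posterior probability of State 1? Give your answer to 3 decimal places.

0.959

Apply Bayes' rule: the posterior for each component is proportional to its prior times its likelihood at x.
Component likelihoods at x = 3.0 seconds:
  f_1 = 0.4·e^(−0.4·3.0) = 0.4·e^(−1.2000) = 0.120478
  f_2 = 2.1·e^(−2.1·3.0) = 2.1·e^(−6.3000) = 0.00385624
  f_3 = 2.7·e^(−2.7·3.0) = 2.7·e^(−8.1000) = 0.000819556
Multiply by the mixture weights:
  P(Z=1)·f_1 = 0.40 × 0.120478 = 0.0481911
  P(Z=2)·f_2 = 0.52 × 0.00385624 = 0.00200524
  P(Z=3)·f_3 = 0.08 × 0.000819556 = 6.55645e-05
Denominator: 0.0481911 + 0.00200524 + 6.55645e-05 = 0.0502619
P(State 1 | data) ≈ 0.959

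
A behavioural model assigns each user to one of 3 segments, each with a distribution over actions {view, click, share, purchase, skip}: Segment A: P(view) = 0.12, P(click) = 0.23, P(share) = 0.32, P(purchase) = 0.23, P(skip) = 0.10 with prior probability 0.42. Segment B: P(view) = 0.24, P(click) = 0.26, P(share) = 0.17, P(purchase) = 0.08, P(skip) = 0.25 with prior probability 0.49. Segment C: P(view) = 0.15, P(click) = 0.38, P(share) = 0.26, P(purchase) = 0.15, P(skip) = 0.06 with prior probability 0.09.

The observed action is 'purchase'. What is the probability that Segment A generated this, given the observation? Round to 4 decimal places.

Apply Bayes' rule: the posterior for each component is proportional to its prior times its likelihood at x.
Component likelihoods at x = 'purchase':
  f_A = P(purchase | comp) = 0.23
  f_B = P(purchase | comp) = 0.08
  f_C = P(purchase | comp) = 0.15
Weight by the priors:
  π_A·f_A = 0.42 × 0.23 = 0.0966
  π_B·f_B = 0.49 × 0.08 = 0.0392
  π_C·f_C = 0.09 × 0.15 = 0.0135
Sum: 0.0966 + 0.0392 + 0.0135 = 0.1493
So the posterior for Segment A is 0.0966 / 0.1493 ≈ 0.6470.

0.6470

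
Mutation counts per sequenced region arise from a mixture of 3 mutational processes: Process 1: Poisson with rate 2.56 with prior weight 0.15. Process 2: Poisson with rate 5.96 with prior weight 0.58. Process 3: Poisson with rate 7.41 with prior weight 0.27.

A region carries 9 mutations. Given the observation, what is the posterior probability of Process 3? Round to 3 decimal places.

0.436

The responsibility of component k is w_k f_k(x) divided by Σ_j w_j f_j(x).
Component likelihoods at x = 9 mutations:
  p_1 = e^(−2.56)·2.56^9/9! = 0.00100601
  p_2 = e^(−5.96)·5.96^9/9! = 0.0674618
  p_3 = e^(−7.41)·7.41^9/9! = 0.112326
Prior × likelihood for each component:
  w_1·p_1 = 0.15 × 0.00100601 = 0.000150902
  w_2·p_2 = 0.58 × 0.0674618 = 0.0391279
  w_3·p_3 = 0.27 × 0.112326 = 0.0303279
Sum: 0.000150902 + 0.0391279 + 0.0303279 = 0.0696067
P(Process 3 | x) ≈ 0.436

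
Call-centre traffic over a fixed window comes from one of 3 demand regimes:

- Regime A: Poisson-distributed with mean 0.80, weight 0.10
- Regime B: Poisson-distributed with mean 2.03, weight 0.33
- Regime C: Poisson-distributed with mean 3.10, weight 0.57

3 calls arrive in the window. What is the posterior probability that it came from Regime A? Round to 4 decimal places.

0.0200

By Bayes' theorem, P(k | x) = w_k f_k(x) / Σ_j w_j f_j(x).
Component likelihoods at x = 3 calls:
  p_A = 0.0383427
  p_B = 0.183113
  p_C = 0.223677
Multiply by the mixture weights:
  w_A·p_A = 0.10 × 0.0383427 = 0.00383427
  w_B·p_B = 0.33 × 0.183113 = 0.0604273
  w_C·p_C = 0.57 × 0.223677 = 0.127496
Marginal: 0.00383427 + 0.0604273 + 0.127496 = 0.191757
Responsibility of Regime A: 0.00383427 / 0.191757 ≈ 0.0200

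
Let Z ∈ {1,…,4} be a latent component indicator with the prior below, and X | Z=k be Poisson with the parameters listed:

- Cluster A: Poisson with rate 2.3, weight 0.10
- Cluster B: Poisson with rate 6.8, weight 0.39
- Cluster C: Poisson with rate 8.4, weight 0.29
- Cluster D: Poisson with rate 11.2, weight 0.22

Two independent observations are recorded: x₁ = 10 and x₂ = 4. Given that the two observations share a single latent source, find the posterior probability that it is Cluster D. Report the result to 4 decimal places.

By Bayes' theorem, P(k | x) = π_k f_k(x) / Σ_j π_j f_j(x).
Since both observations come from the same component, the likelihood for component k is f_k(x₁)·f_k(x₂).
  L_A = [0.000114456] × [0.116902] = 1.33801e-05
  L_B = [0.0648819] × [0.0992252] = 0.00643792
  L_C = [0.108382] × [0.0466479] = 0.00505578
  L_D = [0.117036] × [0.00896526] = 0.00104926
Unnormalised posteriors:
  π_A·L_A = 0.10 × 1.33801e-05 = 1.33801e-06
  π_B·L_B = 0.39 × 0.00643792 = 0.00251079
  π_C·L_C = 0.29 × 0.00505578 = 0.00146618
  π_D·L_D = 0.22 × 0.00104926 = 0.000230836
Sum: 1.33801e-06 + 0.00251079 + 0.00146618 + 0.000230836 = 0.00420914
P(Cluster D | x) = 0.000230836 / 0.00420914 ≈ 0.0548

0.0548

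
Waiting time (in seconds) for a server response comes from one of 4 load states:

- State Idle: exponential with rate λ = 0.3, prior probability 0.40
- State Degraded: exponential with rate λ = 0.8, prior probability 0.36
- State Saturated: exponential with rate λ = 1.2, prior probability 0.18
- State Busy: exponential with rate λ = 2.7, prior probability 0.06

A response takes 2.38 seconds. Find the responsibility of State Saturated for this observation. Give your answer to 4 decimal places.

By Bayes' theorem, P(k | x) = π_k f_k(x) / Σ_j π_j f_j(x).
Evaluate each component's likelihood at the observed value:
  L_Idle = 0.3·e^(−0.3·2.38) = 0.3·e^(−0.7140) = 0.146904
  L_Degraded = 0.8·e^(−0.8·2.38) = 0.8·e^(−1.9040) = 0.119177
  L_Saturated = 1.2·e^(−1.2·2.38) = 1.2·e^(−2.8560) = 0.068998
  L_Busy = 2.7·e^(−2.7·2.38) = 2.7·e^(−6.4260) = 0.00437107
Unnormalised posteriors:
  π_Idle·L_Idle = 0.40 × 0.146904 = 0.0587618
  π_Degraded·L_Degraded = 0.36 × 0.119177 = 0.0429038
  π_Saturated·L_Saturated = 0.18 × 0.068998 = 0.0124196
  π_Busy·L_Busy = 0.06 × 0.00437107 = 0.000262264
Normaliser: 0.0587618 + 0.0429038 + 0.0124196 + 0.000262264 = 0.114347
P(State Saturated | 2.38 seconds) ≈ 0.1086

0.1086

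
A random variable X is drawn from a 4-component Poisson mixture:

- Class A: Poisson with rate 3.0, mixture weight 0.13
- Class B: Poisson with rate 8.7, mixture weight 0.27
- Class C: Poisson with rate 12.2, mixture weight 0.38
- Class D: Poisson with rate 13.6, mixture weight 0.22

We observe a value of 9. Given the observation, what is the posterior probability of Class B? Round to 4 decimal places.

Apply Bayes' rule: the posterior for each component is proportional to its prior times its likelihood at x.
Poisson probabilities:
  f_A = 0.0027005
  f_B = 0.131084
  f_C = 0.0830009
  f_D = 0.0544104
Weight by the priors:
  w_A·f_A = 0.13 × 0.0027005 = 0.000351066
  w_B·f_B = 0.27 × 0.131084 = 0.0353926
  w_C·f_C = 0.38 × 0.0830009 = 0.0315403
  w_D·f_D = 0.22 × 0.0544104 = 0.0119703
Normaliser: 0.000351066 + 0.0353926 + 0.0315403 + 0.0119703 = 0.0792543
Responsibility of Class B: 0.0353926 / 0.0792543 ≈ 0.4466

0.4466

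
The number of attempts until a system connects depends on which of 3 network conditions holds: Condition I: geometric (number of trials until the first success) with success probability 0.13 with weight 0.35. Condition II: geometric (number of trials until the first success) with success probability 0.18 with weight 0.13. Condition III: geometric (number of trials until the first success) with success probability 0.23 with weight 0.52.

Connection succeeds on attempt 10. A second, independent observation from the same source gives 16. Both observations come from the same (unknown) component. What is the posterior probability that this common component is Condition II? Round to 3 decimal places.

0.121

The responsibility of component k is π_k f_k(x) divided by Σ_j π_j f_j(x).
Since both observations come from the same component, the likelihood for component k is f_k(x₁)·f_k(x₂).
  p_I = [0.0371207] × [0.0160965] = 0.000597515
  p_II = [0.0301715] × [0.00917234] = 0.000276744
  p_III = [0.0218849] × [0.0045613] = 9.98236e-05
Weight by the priors:
  π_I·p_I = 0.35 × 0.000597515 = 0.00020913
  π_II·p_II = 0.13 × 0.000276744 = 3.59767e-05
  π_III·p_III = 0.52 × 9.98236e-05 = 5.19083e-05
Denominator: 0.00020913 + 3.59767e-05 + 5.19083e-05 = 0.000297015
Responsibility of Condition II: 3.59767e-05 / 0.000297015 ≈ 0.121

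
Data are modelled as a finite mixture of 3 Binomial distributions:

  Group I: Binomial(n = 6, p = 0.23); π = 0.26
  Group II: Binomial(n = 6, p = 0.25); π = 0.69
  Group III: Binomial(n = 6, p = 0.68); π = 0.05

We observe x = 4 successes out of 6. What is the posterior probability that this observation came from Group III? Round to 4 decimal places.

0.3598

The responsibility of component k is w_k f_k(x) divided by Σ_j w_j f_j(x).
Evaluate each component's likelihood at the observed value:
  p_I = C(6,4)·0.23^4·0.77^2 = 15·0.00279841·0.5929 = 0.0248877
  p_II = C(6,4)·0.25^4·0.75^2 = 15·0.00390625·0.5625 = 0.032959
  p_III = C(6,4)·0.68^4·0.32^2 = 15·0.213814·0.1024 = 0.328418
Prior × likelihood for each component:
  w_I·p_I = 0.26 × 0.0248877 = 0.00647079
  w_II·p_II = 0.69 × 0.032959 = 0.0227417
  w_III·p_III = 0.05 × 0.328418 = 0.0164209
Denominator: 0.00647079 + 0.0227417 + 0.0164209 = 0.0456334
P(Group III | x) ≈ 0.3598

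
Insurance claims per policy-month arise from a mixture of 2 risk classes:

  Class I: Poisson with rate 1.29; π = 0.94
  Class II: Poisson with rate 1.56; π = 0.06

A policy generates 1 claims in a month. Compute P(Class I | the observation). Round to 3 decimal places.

P(component k | x) = π_k·f_k(x) / marginal(x), where marginal(x) = Σ_j π_j·f_j(x).
Component likelihoods at x = 1 claims:
  f_I = 0.355099
  f_II = 0.327812
Multiply by the mixture weights:
  π_I·f_I = 0.94 × 0.355099 = 0.333793
  π_II·f_II = 0.06 × 0.327812 = 0.0196687
Sum: 0.333793 + 0.0196687 = 0.353462
Responsibility of Class I: 0.333793 / 0.353462 ≈ 0.944

0.944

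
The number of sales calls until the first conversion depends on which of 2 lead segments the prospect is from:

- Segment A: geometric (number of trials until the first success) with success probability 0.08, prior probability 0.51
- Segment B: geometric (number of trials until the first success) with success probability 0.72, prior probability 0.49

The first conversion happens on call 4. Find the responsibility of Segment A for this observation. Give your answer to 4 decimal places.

0.8040

Apply Bayes' rule: the posterior for each component is proportional to its prior times its likelihood at x.
Component likelihoods at x = 4:
  f_A = 0.08·(1−0.08)^3 = 0.08·0.778688 = 0.062295
  f_B = 0.72·(1−0.72)^3 = 0.72·0.021952 = 0.0158054
Prior × likelihood for each component:
  π_A·f_A = 0.51 × 0.062295 = 0.0317705
  π_B·f_B = 0.49 × 0.0158054 = 0.00774467
Sum: 0.0317705 + 0.00774467 = 0.0395151
P(Segment A | the observation) = 0.0317705 / 0.0395151 ≈ 0.8040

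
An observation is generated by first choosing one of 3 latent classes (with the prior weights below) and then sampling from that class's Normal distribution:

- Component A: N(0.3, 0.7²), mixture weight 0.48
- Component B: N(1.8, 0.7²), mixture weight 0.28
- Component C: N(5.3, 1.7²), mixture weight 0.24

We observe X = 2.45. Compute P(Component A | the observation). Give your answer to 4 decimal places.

By Bayes' theorem, P(k | x) = π_k f_k(x) / Σ_j π_j f_j(x).
Normal densities:
  f_A = 0.00509701
  f_B = 0.370321
  f_C = 0.0575648
Unnormalised posteriors:
  π_A·f_A = 0.48 × 0.00509701 = 0.00244657
  π_B·f_B = 0.28 × 0.370321 = 0.10369
  π_C·f_C = 0.24 × 0.0575648 = 0.0138156
Sum: 0.00244657 + 0.10369 + 0.0138156 = 0.119952
Responsibility of Component A: 0.00244657 / 0.119952 ≈ 0.0204

0.0204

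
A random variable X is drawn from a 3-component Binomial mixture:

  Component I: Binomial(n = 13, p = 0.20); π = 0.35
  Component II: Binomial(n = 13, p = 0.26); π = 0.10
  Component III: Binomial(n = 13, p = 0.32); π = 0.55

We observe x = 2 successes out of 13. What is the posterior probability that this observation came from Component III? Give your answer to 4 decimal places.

P(component k | x) = π_k·f_k(x) / marginal(x), where marginal(x) = Σ_j π_j·f_j(x).
Evaluate each component's likelihood at the observed value:
  p_I = C(13,2)·0.20^2·0.80^11 = 78·0.04·0.0858993 = 0.268006
  p_II = C(13,2)·0.26^2·0.74^11 = 78·0.0676·0.0364375 = 0.192128
  p_III = C(13,2)·0.32^2·0.68^11 = 78·0.1024·0.0143747 = 0.114813
Multiply by the mixture weights:
  π_I·p_I = 0.35 × 0.268006 = 0.0938021
  π_II·p_II = 0.10 × 0.192128 = 0.0192128
  π_III·p_III = 0.55 × 0.114813 = 0.0631474
Normaliser: 0.0938021 + 0.0192128 + 0.0631474 = 0.176162
So the posterior for Component III is 0.0631474 / 0.176162 ≈ 0.3585.

0.3585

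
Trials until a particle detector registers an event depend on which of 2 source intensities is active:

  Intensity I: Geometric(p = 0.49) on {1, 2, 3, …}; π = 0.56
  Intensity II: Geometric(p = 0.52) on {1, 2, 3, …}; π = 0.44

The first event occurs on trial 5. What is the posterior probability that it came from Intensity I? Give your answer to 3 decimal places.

Posterior ∝ prior × likelihood, so P(k | x) ∝ π_k f_k(x); normalise over all components.
Component likelihoods at x = 5:
  p_I = 0.49·(1−0.49)^4 = 0.49·0.067652 = 0.0331495
  p_II = 0.52·(1−0.52)^4 = 0.52·0.0530842 = 0.0276038
Weight by the priors:
  π_I·p_I = 0.56 × 0.0331495 = 0.0185637
  π_II·p_II = 0.44 × 0.0276038 = 0.0121457
Denominator: 0.0185637 + 0.0121457 = 0.0307094
P(Intensity I | 5) = 0.0185637 / 0.0307094 ≈ 0.604

0.604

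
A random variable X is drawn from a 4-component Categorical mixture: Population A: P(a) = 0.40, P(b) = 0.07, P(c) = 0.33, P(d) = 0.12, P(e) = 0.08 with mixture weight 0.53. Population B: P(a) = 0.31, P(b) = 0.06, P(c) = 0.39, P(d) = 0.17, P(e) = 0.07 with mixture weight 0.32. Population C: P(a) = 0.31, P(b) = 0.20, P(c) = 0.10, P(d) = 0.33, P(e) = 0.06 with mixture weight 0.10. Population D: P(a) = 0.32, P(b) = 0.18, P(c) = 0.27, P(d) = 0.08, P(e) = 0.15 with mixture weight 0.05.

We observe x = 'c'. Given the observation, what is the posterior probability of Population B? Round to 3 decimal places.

0.386

By Bayes' theorem, P(k | x) = P(Z=k) f_k(x) / Σ_j P(Z=j) f_j(x).
Categorical probabilities:
  L_A = P(c | comp) = 0.33
  L_B = P(c | comp) = 0.39
  L_C = P(c | comp) = 0.10
  L_D = P(c | comp) = 0.27
Unnormalised posteriors:
  P(Z=A)·L_A = 0.53 × 0.33 = 0.1749
  P(Z=B)·L_B = 0.32 × 0.39 = 0.1248
  P(Z=C)·L_C = 0.10 × 0.1 = 0.01
  P(Z=D)·L_D = 0.05 × 0.27 = 0.0135
Evidence: 0.1749 + 0.1248 + 0.01 + 0.0135 = 0.3232
P(Population B | data) ≈ 0.386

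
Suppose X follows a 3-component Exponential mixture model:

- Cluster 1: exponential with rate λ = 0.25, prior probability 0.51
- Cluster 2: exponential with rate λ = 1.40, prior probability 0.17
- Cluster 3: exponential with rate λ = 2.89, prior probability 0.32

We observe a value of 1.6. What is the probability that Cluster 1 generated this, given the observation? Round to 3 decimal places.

Posterior ∝ prior × likelihood, so P(k | x) ∝ w_k f_k(x); normalise over all components.
Evaluate each component's likelihood at the observed value:
  L_1 = 0.16758
  L_2 = 0.149042
  L_3 = 0.0283609
Prior × likelihood for each component:
  w_1·L_1 = 0.51 × 0.16758 = 0.0854658
  w_2·L_2 = 0.17 × 0.149042 = 0.0253371
  w_3·L_3 = 0.32 × 0.0283609 = 0.00907549
Evidence: 0.0854658 + 0.0253371 + 0.00907549 = 0.119878
Responsibility of Cluster 1: 0.0854658 / 0.119878 ≈ 0.713

0.713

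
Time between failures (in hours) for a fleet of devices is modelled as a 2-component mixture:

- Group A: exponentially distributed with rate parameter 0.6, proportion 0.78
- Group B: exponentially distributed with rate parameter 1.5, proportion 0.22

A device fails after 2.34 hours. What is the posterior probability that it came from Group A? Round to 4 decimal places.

By Bayes' theorem, P(k | x) = π_k f_k(x) / Σ_j π_j f_j(x).
Evaluate each component's likelihood at the observed value:
  f_A = 0.6·e^(−0.6·2.34) = 0.6·e^(−1.4040) = 0.147368
  f_B = 1.5·e^(−1.5·2.34) = 1.5·e^(−3.5100) = 0.0448454
Unnormalised posteriors:
  π_A·f_A = 0.78 × 0.147368 = 0.114947
  π_B·f_B = 0.22 × 0.0448454 = 0.00986598
Denominator: 0.114947 + 0.00986598 = 0.124813
So the posterior for Group A is 0.114947 / 0.124813 ≈ 0.9210.

0.9210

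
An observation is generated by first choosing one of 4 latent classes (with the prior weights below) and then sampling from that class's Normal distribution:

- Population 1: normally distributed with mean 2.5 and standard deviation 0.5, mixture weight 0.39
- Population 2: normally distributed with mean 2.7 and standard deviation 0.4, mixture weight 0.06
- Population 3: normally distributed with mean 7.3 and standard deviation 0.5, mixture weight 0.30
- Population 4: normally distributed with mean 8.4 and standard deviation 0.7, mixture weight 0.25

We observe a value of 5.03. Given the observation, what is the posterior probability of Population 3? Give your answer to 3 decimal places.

P(component k | x) = π_k·f_k(x) / marginal(x), where marginal(x) = Σ_j π_j·f_j(x).
Component likelihoods at x = 5.03:
  p_1 = (1/(0.5·√(2π)))·exp(−(5.03−2.5)²/(2·0.5²)) = 0.797885·exp(-12.80180) = 2.19882e-06
  p_2 = (1/(0.4·√(2π)))·exp(−(5.03−2.7)²/(2·0.4²)) = 0.997356·exp(-16.96531) = 4.27473e-08
  p_3 = (1/(0.5·√(2π)))·exp(−(5.03−7.3)²/(2·0.5²)) = 0.797885·exp(-10.30580) = 2.66801e-05
  p_4 = (1/(0.7·√(2π)))·exp(−(5.03−8.4)²/(2·0.7²)) = 0.569918·exp(-11.58867) = 5.28342e-06
Weight by the priors:
  π_1·p_1 = 0.39 × 2.19882e-06 = 8.57538e-07
  π_2·p_2 = 0.06 × 4.27473e-08 = 2.56484e-09
  π_3·p_3 = 0.30 × 2.66801e-05 = 8.00404e-06
  π_4·p_4 = 0.25 × 5.28342e-06 = 1.32085e-06
Evidence: 8.57538e-07 + 2.56484e-09 + 8.00404e-06 + 1.32085e-06 = 1.0185e-05
So the posterior for Population 3 is 8.00404e-06 / 1.0185e-05 ≈ 0.786.

0.786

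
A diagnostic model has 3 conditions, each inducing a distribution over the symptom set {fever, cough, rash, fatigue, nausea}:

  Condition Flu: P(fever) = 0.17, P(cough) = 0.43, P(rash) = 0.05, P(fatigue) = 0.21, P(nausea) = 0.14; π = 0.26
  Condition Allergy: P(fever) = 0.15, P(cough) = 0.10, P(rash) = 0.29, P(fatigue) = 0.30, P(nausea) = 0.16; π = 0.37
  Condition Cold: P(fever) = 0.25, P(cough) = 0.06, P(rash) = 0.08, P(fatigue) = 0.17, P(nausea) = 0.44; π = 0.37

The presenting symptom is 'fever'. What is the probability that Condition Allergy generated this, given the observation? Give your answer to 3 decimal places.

By Bayes' theorem, P(k | x) = P(Z=k) f_k(x) / Σ_j P(Z=j) f_j(x).
Component likelihoods at x = 'fever':
  p_Flu = P(fever | comp) = 0.17
  p_Allergy = P(fever | comp) = 0.15
  p_Cold = P(fever | comp) = 0.25
Multiply by the mixture weights:
  P(Z=Flu)·p_Flu = 0.26 × 0.17 = 0.0442
  P(Z=Allergy)·p_Allergy = 0.37 × 0.15 = 0.0555
  P(Z=Cold)·p_Cold = 0.37 × 0.25 = 0.0925
Denominator: 0.0442 + 0.0555 + 0.0925 = 0.1922
P(Condition Allergy | 'fever') ≈ 0.289

0.289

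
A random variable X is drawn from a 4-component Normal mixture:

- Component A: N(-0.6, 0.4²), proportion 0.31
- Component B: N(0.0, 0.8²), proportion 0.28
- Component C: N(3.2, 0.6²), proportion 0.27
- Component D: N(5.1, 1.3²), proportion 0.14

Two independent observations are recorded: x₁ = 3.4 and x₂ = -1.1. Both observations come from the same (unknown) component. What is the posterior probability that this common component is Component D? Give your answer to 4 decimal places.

Posterior ∝ prior × likelihood, so P(k | x) ∝ w_k f_k(x); normalise over all components.
Since both observations come from the same component, the likelihood for component k is f_k(x₁)·f_k(x₂).
  f_A = [(1/(0.4·√(2π)))·exp(−(3.4−-0.6)²/(2·0.4²)) = 0.997356·exp(-50.00000) = 1.92365e-22] × [0.456623] = 8.78382e-23
  f_B = [(1/(0.8·√(2π)))·exp(−(3.4−0.0)²/(2·0.8²)) = 0.498678·exp(-9.03125) = 5.96483e-05] × [0.193765] = 1.15578e-05
  f_C = [(1/(0.6·√(2π)))·exp(−(3.4−3.2)²/(2·0.6²)) = 0.664904·exp(-0.05556) = 0.628972] × [4.67558e-12] = 2.94081e-12
  f_D = [(1/(1.3·√(2π)))·exp(−(3.4−5.1)²/(2·1.3²)) = 0.306879·exp(-0.85503) = 0.130506] × [3.53045e-06] = 4.60747e-07
Prior × likelihood for each component:
  w_A·f_A = 0.31 × 8.78382e-23 = 2.72298e-23
  w_B·f_B = 0.28 × 1.15578e-05 = 3.23618e-06
  w_C·f_C = 0.27 × 2.94081e-12 = 7.94018e-13
  w_D·f_D = 0.14 × 4.60747e-07 = 6.45046e-08
Sum: 2.72298e-23 + 3.23618e-06 + 7.94018e-13 + 6.45046e-08 = 3.30068e-06
P(Component D | x₁,x₂) ≈ 0.0195

0.0195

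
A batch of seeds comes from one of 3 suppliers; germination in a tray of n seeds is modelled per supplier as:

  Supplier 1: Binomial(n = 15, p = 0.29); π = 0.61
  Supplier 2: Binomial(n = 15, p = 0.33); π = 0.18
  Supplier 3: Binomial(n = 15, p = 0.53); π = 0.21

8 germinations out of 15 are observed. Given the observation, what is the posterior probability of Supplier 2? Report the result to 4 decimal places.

P(component k | x) = w_k·f_k(x) / marginal(x), where marginal(x) = Σ_j w_j·f_j(x).
Binomial probabilities:
  L_1 = 0.029278
  L_2 = 0.0548509
  L_3 = 0.202974
Unnormalised posteriors:
  w_1·L_1 = 0.61 × 0.029278 = 0.0178596
  w_2·L_2 = 0.18 × 0.0548509 = 0.00987316
  w_3·L_3 = 0.21 × 0.202974 = 0.0426246
Sum: 0.0178596 + 0.00987316 + 0.0426246 = 0.0703573
So the posterior for Supplier 2 is 0.00987316 / 0.0703573 ≈ 0.1403.

0.1403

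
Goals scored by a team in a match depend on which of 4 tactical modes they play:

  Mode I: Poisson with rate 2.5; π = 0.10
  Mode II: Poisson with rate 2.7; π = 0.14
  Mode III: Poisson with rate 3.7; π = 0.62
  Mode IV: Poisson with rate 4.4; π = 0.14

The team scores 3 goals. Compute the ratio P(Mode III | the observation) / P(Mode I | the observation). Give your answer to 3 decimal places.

Only the two components matter; the odds are (π_i f_i(x)) / (π_j f_j(x)).
Evaluate each component's likelihood at the observed value:
  f_I = e^(−2.5)·2.5^3/3! = 0.213763
  f_II = e^(−2.7)·2.7^3/3! = 0.220468
  f_III = e^(−3.7)·3.7^3/3! = 0.20872
  f_IV = e^(−4.4)·4.4^3/3! = 0.174305
0.129406 / 0.0213763 ≈ 6.054

6.054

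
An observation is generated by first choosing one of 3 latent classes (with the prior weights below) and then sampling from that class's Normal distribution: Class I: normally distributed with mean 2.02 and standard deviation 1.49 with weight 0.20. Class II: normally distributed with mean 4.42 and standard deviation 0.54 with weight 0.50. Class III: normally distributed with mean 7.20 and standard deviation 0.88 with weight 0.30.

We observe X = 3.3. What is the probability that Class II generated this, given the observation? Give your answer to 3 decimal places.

0.537

By Bayes' theorem, P(k | x) = π_k f_k(x) / Σ_j π_j f_j(x).
Normal densities:
  p_I = 0.185128
  p_II = 0.0859797
  p_III = 2.46284e-05
Prior × likelihood for each component:
  π_I·p_I = 0.20 × 0.185128 = 0.0370256
  π_II·p_II = 0.50 × 0.0859797 = 0.0429899
  π_III·p_III = 0.30 × 2.46284e-05 = 7.38851e-06
Evidence: 0.0370256 + 0.0429899 + 7.38851e-06 = 0.0800229
P(Class II | the observation) ≈ 0.537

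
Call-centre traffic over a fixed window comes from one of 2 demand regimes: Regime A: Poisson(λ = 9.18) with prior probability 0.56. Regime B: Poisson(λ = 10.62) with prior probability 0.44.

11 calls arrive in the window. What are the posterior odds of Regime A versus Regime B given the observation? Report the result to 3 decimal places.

Posterior odds = (π_i f_i(x)) / (π_j f_j(x)); the normalising sum cancels.
Poisson probabilities:
  f_A = 0.100761
  f_B = 0.118579
0.0564259 / 0.0521746 ≈ 1.081

1.081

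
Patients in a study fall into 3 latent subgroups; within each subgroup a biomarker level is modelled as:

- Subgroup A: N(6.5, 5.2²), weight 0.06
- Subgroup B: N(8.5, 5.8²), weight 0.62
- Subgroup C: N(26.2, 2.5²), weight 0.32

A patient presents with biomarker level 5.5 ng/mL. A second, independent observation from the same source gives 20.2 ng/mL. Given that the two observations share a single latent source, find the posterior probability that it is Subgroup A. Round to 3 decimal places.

0.031

The responsibility of component k is π_k f_k(x) divided by Σ_j π_j f_j(x).
Since both observations come from the same component, the likelihood for component k is f_k(x₁)·f_k(x₂).
  p_A = [(1/(5.2·√(2π)))·exp(−(5.5−6.5)²/(2·5.2²)) = 0.076720·exp(-0.01849) = 0.0753141] × [0.00238586] = 0.000179689
  p_B = [(1/(5.8·√(2π)))·exp(−(5.5−8.5)²/(2·5.8²)) = 0.068783·exp(-0.13377) = 0.0601709] × [0.00899193] = 0.000541053
  p_C = [(1/(2.5·√(2π)))·exp(−(5.5−26.2)²/(2·2.5²)) = 0.159577·exp(-34.27920) = 2.06872e-16] × [0.00895781] = 1.85312e-18
Multiply by the mixture weights:
  π_A·p_A = 0.06 × 0.000179689 = 1.07813e-05
  π_B·p_B = 0.62 × 0.000541053 = 0.000335453
  π_C·p_C = 0.32 × 1.85312e-18 = 5.93e-19
Evidence: 1.07813e-05 + 0.000335453 + 5.93e-19 = 0.000346234
Responsibility of Subgroup A: 1.07813e-05 / 0.000346234 ≈ 0.031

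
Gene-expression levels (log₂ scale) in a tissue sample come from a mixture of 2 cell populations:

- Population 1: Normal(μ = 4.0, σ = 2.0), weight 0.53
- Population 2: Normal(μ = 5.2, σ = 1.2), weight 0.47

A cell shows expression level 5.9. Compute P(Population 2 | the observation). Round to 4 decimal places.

0.6619

Apply Bayes' rule: the posterior for each component is proportional to its prior times its likelihood at x.
Normal densities:
  L_1 = 0.12703
  L_2 = 0.280439
Multiply by the mixture weights:
  w_1·L_1 = 0.53 × 0.12703 = 0.0673256
  w_2·L_2 = 0.47 × 0.280439 = 0.131806
Denominator: 0.0673256 + 0.131806 = 0.199132
P(Population 2 | data) = 0.131806 / 0.199132 ≈ 0.6619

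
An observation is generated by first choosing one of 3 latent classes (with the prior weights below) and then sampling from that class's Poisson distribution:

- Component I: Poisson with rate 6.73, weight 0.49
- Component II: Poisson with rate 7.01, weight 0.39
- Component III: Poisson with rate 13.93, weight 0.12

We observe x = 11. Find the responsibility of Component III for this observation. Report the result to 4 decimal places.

0.2195

Posterior ∝ prior × likelihood, so P(k | x) ∝ π_k f_k(x); normalise over all components.
Evaluate each component's likelihood at the observed value:
  f_I = e^(−6.73)·6.73^11/11! = 0.0383891
  f_II = e^(−7.01)·7.01^11/11! = 0.0454295
  f_III = e^(−13.93)·13.93^11/11! = 0.0856218
Multiply by the mixture weights:
  π_I·f_I = 0.49 × 0.0383891 = 0.0188107
  π_II·f_II = 0.39 × 0.0454295 = 0.0177175
  π_III·f_III = 0.12 × 0.0856218 = 0.0102746
Normaliser: 0.0188107 + 0.0177175 + 0.0102746 = 0.0468028
P(Component III | 11) ≈ 0.2195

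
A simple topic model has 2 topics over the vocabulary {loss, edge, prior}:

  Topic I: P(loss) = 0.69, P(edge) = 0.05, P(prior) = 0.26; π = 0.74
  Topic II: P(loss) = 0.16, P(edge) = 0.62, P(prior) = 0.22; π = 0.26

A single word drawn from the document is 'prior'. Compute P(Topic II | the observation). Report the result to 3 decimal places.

0.229

The responsibility of component k is π_k f_k(x) divided by Σ_j π_j f_j(x).
Evaluate each component's likelihood at the observed value:
  L_I = P(prior | comp) = 0.26
  L_II = P(prior | comp) = 0.22
Unnormalised posteriors:
  π_I·L_I = 0.74 × 0.26 = 0.1924
  π_II·L_II = 0.26 × 0.22 = 0.0572
Evidence: 0.1924 + 0.0572 = 0.2496
So the posterior for Topic II is 0.0572 / 0.2496 ≈ 0.229.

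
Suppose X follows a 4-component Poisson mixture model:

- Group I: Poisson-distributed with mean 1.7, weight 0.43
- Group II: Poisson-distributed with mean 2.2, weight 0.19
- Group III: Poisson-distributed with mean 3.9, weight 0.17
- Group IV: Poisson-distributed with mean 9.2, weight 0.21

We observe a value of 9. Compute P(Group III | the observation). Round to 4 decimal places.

0.0667

Posterior ∝ prior × likelihood, so P(k | x) ∝ P(Z=k) f_k(x); normalise over all components.
Evaluate each component's likelihood at the observed value:
  p_I = 5.97003e-05
  p_II = 0.000368632
  p_III = 0.0116431
  p_IV = 0.131467
Weight by the priors:
  P(Z=I)·p_I = 0.43 × 5.97003e-05 = 2.56711e-05
  P(Z=II)·p_II = 0.19 × 0.000368632 = 7.00401e-05
  P(Z=III)·p_III = 0.17 × 0.0116431 = 0.00197933
  P(Z=IV)·p_IV = 0.21 × 0.131467 = 0.0276082
Normaliser: 2.56711e-05 + 7.00401e-05 + 0.00197933 + 0.0276082 = 0.0296832
P(Group III | 9) = 0.00197933 / 0.0296832 ≈ 0.0667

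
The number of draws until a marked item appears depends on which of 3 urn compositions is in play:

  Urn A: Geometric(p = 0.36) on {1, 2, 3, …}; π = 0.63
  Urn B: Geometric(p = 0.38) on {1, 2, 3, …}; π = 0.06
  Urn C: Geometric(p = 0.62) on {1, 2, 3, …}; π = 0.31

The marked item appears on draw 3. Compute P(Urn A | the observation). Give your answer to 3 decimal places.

Posterior ∝ prior × likelihood, so P(k | x) ∝ w_k f_k(x); normalise over all components.
Evaluate each component's likelihood at the observed value:
  L_A = 0.36·(1−0.36)^2 = 0.36·0.4096 = 0.147456
  L_B = 0.38·(1−0.38)^2 = 0.38·0.3844 = 0.146072
  L_C = 0.62·(1−0.62)^2 = 0.62·0.1444 = 0.089528
Unnormalised posteriors:
  w_A·L_A = 0.63 × 0.147456 = 0.0928973
  w_B·L_B = 0.06 × 0.146072 = 0.00876432
  w_C·L_C = 0.31 × 0.089528 = 0.0277537
Denominator: 0.0928973 + 0.00876432 + 0.0277537 = 0.129415
P(Urn A | the observation) ≈ 0.718

0.718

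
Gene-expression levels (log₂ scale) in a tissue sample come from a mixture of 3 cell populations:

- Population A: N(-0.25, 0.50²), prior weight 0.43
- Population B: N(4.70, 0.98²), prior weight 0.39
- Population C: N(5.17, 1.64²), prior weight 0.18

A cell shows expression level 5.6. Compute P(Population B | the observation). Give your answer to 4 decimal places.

0.7111

By Bayes' theorem, P(k | x) = P(Z=k) f_k(x) / Σ_j P(Z=j) f_j(x).
Component likelihoods at x = 5.6:
  p_A = (1/(0.50·√(2π)))·exp(−(5.6−-0.25)²/(2·0.50²)) = 0.797885·exp(-68.44500) = 1.50195e-30
  p_B = (1/(0.98·√(2π)))·exp(−(5.6−4.70)²/(2·0.98²)) = 0.407084·exp(-0.42170) = 0.267019
  p_C = (1/(1.64·√(2π)))·exp(−(5.6−5.17)²/(2·1.64²)) = 0.243257·exp(-0.03437) = 0.235038
Prior × likelihood for each component:
  P(Z=A)·p_A = 0.43 × 1.50195e-30 = 6.45837e-31
  P(Z=B)·p_B = 0.39 × 0.267019 = 0.104137
  P(Z=C)·p_C = 0.18 × 0.235038 = 0.0423068
Denominator: 6.45837e-31 + 0.104137 + 0.0423068 = 0.146444
P(Population B | 5.6) = 0.104137 / 0.146444 ≈ 0.7111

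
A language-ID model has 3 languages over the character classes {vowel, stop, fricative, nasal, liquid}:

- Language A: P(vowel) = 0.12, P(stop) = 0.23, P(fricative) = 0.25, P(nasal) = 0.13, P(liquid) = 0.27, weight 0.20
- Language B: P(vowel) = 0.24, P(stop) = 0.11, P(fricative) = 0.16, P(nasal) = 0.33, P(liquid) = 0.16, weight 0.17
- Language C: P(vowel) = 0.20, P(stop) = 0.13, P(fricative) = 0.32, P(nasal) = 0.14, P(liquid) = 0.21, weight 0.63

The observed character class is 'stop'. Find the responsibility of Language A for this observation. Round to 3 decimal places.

0.314

Apply Bayes' rule: the posterior for each component is proportional to its prior times its likelihood at x.
Evaluate each component's likelihood at the observed value:
  L_A = P(stop | comp) = 0.23
  L_B = P(stop | comp) = 0.11
  L_C = P(stop | comp) = 0.13
Weight by the priors:
  w_A·L_A = 0.20 × 0.23 = 0.046
  w_B·L_B = 0.17 × 0.11 = 0.0187
  w_C·L_C = 0.63 × 0.13 = 0.0819
Evidence: 0.046 + 0.0187 + 0.0819 = 0.1466
Responsibility of Language A: 0.046 / 0.1466 ≈ 0.314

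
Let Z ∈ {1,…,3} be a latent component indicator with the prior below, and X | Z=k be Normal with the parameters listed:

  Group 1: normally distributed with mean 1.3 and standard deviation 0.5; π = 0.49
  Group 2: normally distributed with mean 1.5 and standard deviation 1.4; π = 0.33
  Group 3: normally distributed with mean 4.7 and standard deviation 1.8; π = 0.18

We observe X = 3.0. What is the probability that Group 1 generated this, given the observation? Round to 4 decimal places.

Posterior ∝ prior × likelihood, so P(k | x) ∝ π_k f_k(x); normalise over all components.
Evaluate each component's likelihood at the observed value:
  p_1 = 0.00246444
  p_2 = 0.160511
  p_3 = 0.141889
Multiply by the mixture weights:
  π_1·p_1 = 0.49 × 0.00246444 = 0.00120757
  π_2·p_2 = 0.33 × 0.160511 = 0.0529688
  π_3·p_3 = 0.18 × 0.141889 = 0.02554
Evidence: 0.00120757 + 0.0529688 + 0.02554 = 0.0797163
So the posterior for Group 1 is 0.00120757 / 0.0797163 ≈ 0.0151.

0.0151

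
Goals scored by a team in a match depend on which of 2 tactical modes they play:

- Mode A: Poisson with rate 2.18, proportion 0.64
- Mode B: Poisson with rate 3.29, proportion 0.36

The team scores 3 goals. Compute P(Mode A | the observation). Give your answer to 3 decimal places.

0.611

By Bayes' theorem, P(k | x) = π_k f_k(x) / Σ_j π_j f_j(x).
Evaluate each component's likelihood at the observed value:
  L_A = e^(−2.18)·2.18^3/3! = 0.195189
  L_B = e^(−3.29)·3.29^3/3! = 0.22111
Unnormalised posteriors:
  π_A·L_A = 0.64 × 0.195189 = 0.124921
  π_B·L_B = 0.36 × 0.22111 = 0.0795995
Evidence: 0.124921 + 0.0795995 = 0.204521
P(Mode A | x) ≈ 0.611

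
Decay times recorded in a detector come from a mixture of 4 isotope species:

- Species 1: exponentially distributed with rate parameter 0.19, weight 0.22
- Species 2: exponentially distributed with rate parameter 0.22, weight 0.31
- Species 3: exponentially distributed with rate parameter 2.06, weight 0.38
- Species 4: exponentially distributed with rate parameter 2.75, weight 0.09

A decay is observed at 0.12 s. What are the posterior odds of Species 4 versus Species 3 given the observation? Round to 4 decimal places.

Since P(k|x) ∝ w_k f_k(x), the posterior odds are w_i f_i(x) / (w_j f_j(x)).
Component likelihoods at x = 0.12 s:
  L_1 = 0.19·e^(−0.19·0.12) = 0.19·e^(−0.0228) = 0.185717
  L_2 = 0.22·e^(−0.22·0.12) = 0.22·e^(−0.0264) = 0.214268
  L_3 = 2.06·e^(−2.06·0.12) = 2.06·e^(−0.2472) = 1.60883
  L_4 = 2.75·e^(−2.75·0.12) = 2.75·e^(−0.3300) = 1.97704
0.177934 / 0.611355 ≈ 0.2910

0.2910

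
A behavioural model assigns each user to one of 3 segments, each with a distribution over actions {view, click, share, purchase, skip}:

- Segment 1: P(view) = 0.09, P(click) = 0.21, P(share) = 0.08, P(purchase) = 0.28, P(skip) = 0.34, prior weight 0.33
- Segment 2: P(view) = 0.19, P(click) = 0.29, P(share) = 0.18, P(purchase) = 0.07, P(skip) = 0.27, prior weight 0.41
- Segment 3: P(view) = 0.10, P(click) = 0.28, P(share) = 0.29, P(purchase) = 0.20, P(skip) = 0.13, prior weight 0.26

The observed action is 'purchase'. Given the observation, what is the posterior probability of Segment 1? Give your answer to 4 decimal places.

0.5338

Posterior ∝ prior × likelihood, so P(k | x) ∝ π_k f_k(x); normalise over all components.
Evaluate each component's likelihood at the observed value:
  p_1 = P(purchase | comp) = 0.28
  p_2 = P(purchase | comp) = 0.07
  p_3 = P(purchase | comp) = 0.20
Prior × likelihood for each component:
  π_1·p_1 = 0.33 × 0.28 = 0.0924
  π_2·p_2 = 0.41 × 0.07 = 0.0287
  π_3·p_3 = 0.26 × 0.2 = 0.052
Denominator: 0.0924 + 0.0287 + 0.052 = 0.1731
So the posterior for Segment 1 is 0.0924 / 0.1731 ≈ 0.5338.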